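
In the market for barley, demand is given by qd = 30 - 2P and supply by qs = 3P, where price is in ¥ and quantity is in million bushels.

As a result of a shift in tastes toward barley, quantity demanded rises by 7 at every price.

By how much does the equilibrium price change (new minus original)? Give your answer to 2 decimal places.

Before the shock: 30 - 2P = 3P ⇒ 30 = 5P ⇒ P = 6, q = 18.
The new curves are qd = 37 - 2P (demand) and qs = 3P (supply).
Setting them equal: 37 - 2P = 3P → 37 = 5P, so P = 7.4 and q = 22.2.
ΔP = 7.4 − 6 = +1.40.

+1.40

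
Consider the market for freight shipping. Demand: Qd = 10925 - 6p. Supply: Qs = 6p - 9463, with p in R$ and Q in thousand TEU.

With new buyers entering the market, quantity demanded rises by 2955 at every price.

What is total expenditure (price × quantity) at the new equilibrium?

4296084.625

Before the shock: 10925 - 6p = 6p - 9463 ⇒ 20388 = 12p ⇒ p = 1699, Q = 731.
After the shift, demand is Qd = 13880 - 6p and supply is Qs = 6p - 9463.
Clearing the new market: 13880 - 6p = 6p - 9463, so p = 1945.25 and Q = 2208.5.
New expenditure = 1945.25 × 2208.5 = 4296084.625.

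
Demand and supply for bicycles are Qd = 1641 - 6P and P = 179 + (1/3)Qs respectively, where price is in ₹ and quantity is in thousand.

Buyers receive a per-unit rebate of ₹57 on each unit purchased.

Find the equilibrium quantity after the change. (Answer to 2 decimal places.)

303.00

Initially, 1641 - 6P = 3P - 537, so 2178 = 9P and P = 242, Q = 189.
Since buyers' out-of-pocket price is the market price minus the rebate, the effective demand curve becomes Qd = 1983 - 6P.
New equilibrium: 1983 - 6P = 3P - 537 ⇒ 2520 = 9P ⇒ P = 280, Q = 303.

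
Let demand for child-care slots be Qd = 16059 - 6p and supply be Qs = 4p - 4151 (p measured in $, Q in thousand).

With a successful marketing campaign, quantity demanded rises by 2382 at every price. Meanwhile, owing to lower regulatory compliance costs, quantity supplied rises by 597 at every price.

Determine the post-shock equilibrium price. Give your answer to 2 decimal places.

Solve the original market: 16059 - 6p = 4p - 4151, hence p = 2021 and Q = 3933.
After the shift, demand is Qd = 18441 - 6p and supply is Qs = 4p - 3554.
Setting them equal: 18441 - 6p = 4p - 3554 → 21995 = 10p, so p = 2199.5 and Q = 5244.

2199.50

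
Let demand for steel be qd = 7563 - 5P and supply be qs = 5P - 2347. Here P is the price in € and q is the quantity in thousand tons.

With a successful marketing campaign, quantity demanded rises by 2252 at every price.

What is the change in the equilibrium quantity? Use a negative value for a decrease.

+1126

Initially, 7563 - 5P = 5P - 2347, so 9910 = 10P and P = 991, q = 2608.
After the shift, demand is qd = 9815 - 5P and supply is qs = 5P - 2347.
Equate the new curves: 9815 - 5P = 5P - 2347, giving 12162 = 10P, P = 1216.2, q = 3734.
Δq = 3734 − 2608 = +1126.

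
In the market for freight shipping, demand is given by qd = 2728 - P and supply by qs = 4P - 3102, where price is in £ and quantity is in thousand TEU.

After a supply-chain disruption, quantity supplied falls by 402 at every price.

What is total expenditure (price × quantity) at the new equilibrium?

Initially, 2728 - P = 4P - 3102, so 5830 = 5P and P = 1166, q = 1562.
The new curves are qd = 2728 - P (demand) and qs = 4P - 3504 (supply).
New equilibrium: 2728 - P = 4P - 3504 ⇒ 6232 = 5P ⇒ P = 1246.4, q = 1481.6.
New expenditure = 1246.4 × 1481.6 = 1846666.24.

1846666.24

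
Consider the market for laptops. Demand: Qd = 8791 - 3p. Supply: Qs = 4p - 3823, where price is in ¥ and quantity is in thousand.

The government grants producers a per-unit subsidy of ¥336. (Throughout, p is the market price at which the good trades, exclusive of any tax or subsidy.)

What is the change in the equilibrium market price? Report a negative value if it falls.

Solve the original market: 8791 - 3p = 4p - 3823, hence p = 1802 and Q = 3385.
Since sellers receive the price plus the subsidy, the effective supply curve becomes Qs = 4p - 2479.
Clearing the new market: 8791 - 3p = 4p - 2479, so p = 1610 and Q = 3961.
Δp = 1610 − 1802 = -192.

-192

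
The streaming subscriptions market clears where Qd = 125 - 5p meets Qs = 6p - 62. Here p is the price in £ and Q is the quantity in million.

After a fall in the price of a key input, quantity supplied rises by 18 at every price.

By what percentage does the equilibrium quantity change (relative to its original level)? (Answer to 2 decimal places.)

+20.45

Original equilibrium: 125 - 5p = 6p - 62 gives 187 = 11p, so p = 17 and Q = 40.
After the shift, demand is Qd = 125 - 5p and supply is Qs = 6p - 44.
Clearing the new market: 125 - 5p = 6p - 44, so p = 169/11 ≈ 15.3636 and Q = 530/11 ≈ 48.1818.
%ΔQ = (48.1818 − 40) / 40 × 100 = +20.45%.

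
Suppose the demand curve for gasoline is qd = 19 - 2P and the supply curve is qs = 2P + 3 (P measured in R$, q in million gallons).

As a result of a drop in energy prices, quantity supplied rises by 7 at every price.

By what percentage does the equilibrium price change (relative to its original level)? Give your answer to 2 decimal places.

Initially, 19 - 2P = 2P + 3, so 16 = 4P and P = 4, q = 11.
The shock moves the curves to qd = 19 - 2P and qs = 2P + 10.
New equilibrium: 19 - 2P = 2P + 10 ⇒ 9 = 4P ⇒ P = 2.25, q = 14.5.
%ΔP = (2.25 − 4) / 4 × 100 = -43.75%.

-43.75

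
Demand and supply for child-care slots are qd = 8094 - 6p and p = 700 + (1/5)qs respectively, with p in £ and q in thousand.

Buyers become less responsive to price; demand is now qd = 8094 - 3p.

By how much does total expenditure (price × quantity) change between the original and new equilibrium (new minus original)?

+3563672.8125

Before the shock: 8094 - 6p = 5p - 3500 ⇒ 11594 = 11p ⇒ p = 1054, q = 1770.
With the change applied: demand qd = 8094 - 3p, supply qs = 5p - 3500.
Setting them equal: 8094 - 3p = 5p - 3500 → 11594 = 8p, so p = 1449.25 and q = 3746.25.
Expenditure moves from 1054×1770 = 1865580 to 1449.25×3746.25 = 5429252.8125; change = +3563672.8125.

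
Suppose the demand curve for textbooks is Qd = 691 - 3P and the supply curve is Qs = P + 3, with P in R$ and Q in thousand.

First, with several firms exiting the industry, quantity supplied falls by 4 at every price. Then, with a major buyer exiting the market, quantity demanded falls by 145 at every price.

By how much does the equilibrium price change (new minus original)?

Original equilibrium: 691 - 3P = P + 3 gives 688 = 4P, so P = 172 and Q = 175.
With the change applied: demand Qd = 546 - 3P, supply Qs = P - 1.
Setting them equal: 546 - 3P = P - 1 → 547 = 4P, so P = 136.75 and Q = 135.75.
ΔP = 136.75 − 172 = -35.25.

-35.25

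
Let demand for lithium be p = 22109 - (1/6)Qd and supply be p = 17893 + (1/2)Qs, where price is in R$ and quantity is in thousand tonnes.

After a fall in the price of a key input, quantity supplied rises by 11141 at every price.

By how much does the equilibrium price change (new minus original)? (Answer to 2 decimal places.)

-1392.63

Before the shock: 132654 - 6p = 2p - 35786 ⇒ 168440 = 8p ⇒ p = 21055, Q = 6324.
After the shift, demand is Qd = 132654 - 6p and supply is Qs = 2p - 24645.
Clearing the new market: 132654 - 6p = 2p - 24645, so p = 19662.375 and Q = 14679.75.
Δp = 19662.375 − 21055 = -1392.63.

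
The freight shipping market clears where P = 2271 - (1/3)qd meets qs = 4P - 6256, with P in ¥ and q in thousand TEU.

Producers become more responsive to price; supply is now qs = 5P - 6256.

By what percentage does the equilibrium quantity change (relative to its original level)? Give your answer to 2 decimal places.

+57.77

Before the shock: 6813 - 3P = 4P - 6256 ⇒ 13069 = 7P ⇒ P = 1867, q = 1212.
The shock moves the curves to qd = 6813 - 3P and qs = 5P - 6256.
Equate the new curves: 6813 - 3P = 5P - 6256, giving 13069 = 8P, P = 1633.625, q = 1912.125.
%Δq = (1912.125 − 1212) / 1212 × 100 = +57.77%.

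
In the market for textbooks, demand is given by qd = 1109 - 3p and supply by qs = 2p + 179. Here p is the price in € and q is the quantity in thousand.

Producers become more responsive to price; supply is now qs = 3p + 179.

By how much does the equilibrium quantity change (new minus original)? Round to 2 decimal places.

Solve the original market: 1109 - 3p = 2p + 179, hence p = 186 and q = 551.
With the change applied: demand qd = 1109 - 3p, supply qs = 3p + 179.
Clearing the new market: 1109 - 3p = 3p + 179, so p = 155 and q = 644.
Δq = 644 − 551 = +93.00.

+93.00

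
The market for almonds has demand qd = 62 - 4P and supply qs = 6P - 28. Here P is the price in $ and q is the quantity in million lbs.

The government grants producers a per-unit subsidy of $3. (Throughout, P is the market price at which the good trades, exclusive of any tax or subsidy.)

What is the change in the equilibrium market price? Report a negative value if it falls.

-1.8

Original equilibrium: 62 - 4P = 6P - 28 gives 90 = 10P, so P = 9 and q = 26.
Since sellers receive the price plus the subsidy, the effective supply curve becomes qs = 6P - 10.
New equilibrium: 62 - 4P = 6P - 10 ⇒ 72 = 10P ⇒ P = 7.2, q = 33.2.
ΔP = 7.2 − 9 = -1.8.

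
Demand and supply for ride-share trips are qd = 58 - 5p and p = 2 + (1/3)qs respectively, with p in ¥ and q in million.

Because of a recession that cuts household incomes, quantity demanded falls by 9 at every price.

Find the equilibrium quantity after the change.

14.625

Initially, 58 - 5p = 3p - 6, so 64 = 8p and p = 8, q = 18.
With the change applied: demand qd = 49 - 5p, supply qs = 3p - 6.
Clearing the new market: 49 - 5p = 3p - 6, so p = 6.875 and q = 14.625.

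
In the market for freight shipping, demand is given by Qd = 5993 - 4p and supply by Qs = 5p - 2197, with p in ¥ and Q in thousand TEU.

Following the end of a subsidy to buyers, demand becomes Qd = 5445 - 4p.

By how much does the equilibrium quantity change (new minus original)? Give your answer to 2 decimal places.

-304.44

Before the shock: 5993 - 4p = 5p - 2197 ⇒ 8190 = 9p ⇒ p = 910, Q = 2353.
After the shift, demand is Qd = 5445 - 4p and supply is Qs = 5p - 2197.
Clearing the new market: 5445 - 4p = 5p - 2197, so p = 7642/9 ≈ 849.1111 and Q = 18437/9 ≈ 2048.5556.
ΔQ = 2048.5556 − 2353 = -304.44.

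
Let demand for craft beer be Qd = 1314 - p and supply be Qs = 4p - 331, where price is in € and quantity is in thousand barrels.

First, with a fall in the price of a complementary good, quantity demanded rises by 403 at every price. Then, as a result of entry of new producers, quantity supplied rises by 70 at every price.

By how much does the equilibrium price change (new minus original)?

Before the shock: 1314 - p = 4p - 331 ⇒ 1645 = 5p ⇒ p = 329, Q = 985.
After the shift, demand is Qd = 1717 - p and supply is Qs = 4p - 261.
New equilibrium: 1717 - p = 4p - 261 ⇒ 1978 = 5p ⇒ p = 395.6, Q = 1321.4.
Δp = 395.6 − 329 = +66.6.

+66.6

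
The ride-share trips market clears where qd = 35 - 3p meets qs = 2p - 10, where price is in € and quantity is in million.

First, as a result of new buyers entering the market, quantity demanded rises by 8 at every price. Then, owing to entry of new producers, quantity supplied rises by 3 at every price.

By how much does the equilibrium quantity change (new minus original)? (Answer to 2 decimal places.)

Original equilibrium: 35 - 3p = 2p - 10 gives 45 = 5p, so p = 9 and q = 8.
After the shift, demand is qd = 43 - 3p and supply is qs = 2p - 7.
Equate the new curves: 43 - 3p = 2p - 7, giving 50 = 5p, p = 10, q = 13.
Δq = 13 − 8 = +5.00.

+5.00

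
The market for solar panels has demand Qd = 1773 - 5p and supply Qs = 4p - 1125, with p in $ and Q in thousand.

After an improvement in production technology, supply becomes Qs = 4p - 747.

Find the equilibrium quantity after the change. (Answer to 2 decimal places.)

Original equilibrium: 1773 - 5p = 4p - 1125 gives 2898 = 9p, so p = 322 and Q = 163.
After the shift, demand is Qd = 1773 - 5p and supply is Qs = 4p - 747.
Equate the new curves: 1773 - 5p = 4p - 747, giving 2520 = 9p, p = 280, Q = 373.

373.00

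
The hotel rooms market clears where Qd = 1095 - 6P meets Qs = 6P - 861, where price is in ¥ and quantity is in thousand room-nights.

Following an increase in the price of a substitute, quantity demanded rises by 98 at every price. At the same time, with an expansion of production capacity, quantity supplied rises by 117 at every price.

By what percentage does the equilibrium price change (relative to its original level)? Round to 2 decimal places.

-0.97

Original equilibrium: 1095 - 6P = 6P - 861 gives 1956 = 12P, so P = 163 and Q = 117.
The shock moves the curves to Qd = 1193 - 6P and Qs = 6P - 744.
Clearing the new market: 1193 - 6P = 6P - 744, so P = 1937/12 ≈ 161.4167 and Q = 224.5.
%ΔP = (161.4167 − 163) / 163 × 100 = -0.97%.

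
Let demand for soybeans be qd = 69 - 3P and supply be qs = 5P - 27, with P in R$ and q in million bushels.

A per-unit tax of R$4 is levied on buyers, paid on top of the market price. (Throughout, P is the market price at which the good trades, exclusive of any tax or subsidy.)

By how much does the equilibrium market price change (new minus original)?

Initially, 69 - 3P = 5P - 27, so 96 = 8P and P = 12, q = 33.
Since buyers pay the price plus the tax, the effective demand curve becomes qd = 57 - 3P.
New equilibrium: 57 - 3P = 5P - 27 ⇒ 84 = 8P ⇒ P = 10.5, q = 25.5.
ΔP = 10.5 − 12 = -1.5.

-1.5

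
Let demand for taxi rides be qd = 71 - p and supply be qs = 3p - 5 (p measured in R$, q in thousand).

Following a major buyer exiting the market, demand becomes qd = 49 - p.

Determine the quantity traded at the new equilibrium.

Initially, 71 - p = 3p - 5, so 76 = 4p and p = 19, q = 52.
With the change applied: demand qd = 49 - p, supply qs = 3p - 5.
Setting them equal: 49 - p = 3p - 5 → 54 = 4p, so p = 13.5 and q = 35.5.

35.5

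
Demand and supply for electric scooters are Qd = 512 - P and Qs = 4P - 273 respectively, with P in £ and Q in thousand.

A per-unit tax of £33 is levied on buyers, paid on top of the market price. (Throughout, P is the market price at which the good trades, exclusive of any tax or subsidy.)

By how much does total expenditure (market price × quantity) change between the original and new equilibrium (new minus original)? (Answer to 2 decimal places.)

Original equilibrium: 512 - P = 4P - 273 gives 785 = 5P, so P = 157 and Q = 355.
Since buyers pay the price plus the tax, the effective demand curve becomes Qd = 479 - P.
Setting them equal: 479 - P = 4P - 273 → 752 = 5P, so P = 150.4 and Q = 328.6.
Expenditure moves from 157×355 = 55735 to 150.4×328.6 = 49421.44; change = -6313.56.

-6313.56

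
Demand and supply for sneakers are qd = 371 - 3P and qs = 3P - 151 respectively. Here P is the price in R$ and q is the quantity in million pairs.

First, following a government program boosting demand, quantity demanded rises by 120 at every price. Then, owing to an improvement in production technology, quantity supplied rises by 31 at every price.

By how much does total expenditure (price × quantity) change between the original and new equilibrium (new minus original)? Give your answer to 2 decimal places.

+9320.08

Before the shock: 371 - 3P = 3P - 151 ⇒ 522 = 6P ⇒ P = 87, q = 110.
The new curves are qd = 491 - 3P (demand) and qs = 3P - 120 (supply).
Equate the new curves: 491 - 3P = 3P - 120, giving 611 = 6P, P = 611/6 ≈ 101.8333, q = 185.5.
Expenditure moves from 87×110 = 9570 to 101.8333×185.5 = 18890.0833; change = +9320.08.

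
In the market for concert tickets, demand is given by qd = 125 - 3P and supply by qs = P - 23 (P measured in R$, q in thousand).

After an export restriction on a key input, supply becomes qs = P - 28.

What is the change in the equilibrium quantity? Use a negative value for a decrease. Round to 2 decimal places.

-3.75

Solve the original market: 125 - 3P = P - 23, hence P = 37 and q = 14.
The new curves are qd = 125 - 3P (demand) and qs = P - 28 (supply).
Equate the new curves: 125 - 3P = P - 28, giving 153 = 4P, P = 38.25, q = 10.25.
Δq = 10.25 − 14 = -3.75.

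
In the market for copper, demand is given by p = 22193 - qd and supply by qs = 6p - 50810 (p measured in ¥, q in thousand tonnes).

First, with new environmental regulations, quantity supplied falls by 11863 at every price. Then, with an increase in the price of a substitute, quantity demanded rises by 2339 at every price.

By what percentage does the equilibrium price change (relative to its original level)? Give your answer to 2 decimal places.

+19.45

Before the shock: 22193 - p = 6p - 50810 ⇒ 73003 = 7p ⇒ p = 10429, q = 11764.
The new curves are qd = 24532 - p (demand) and qs = 6p - 62673 (supply).
Setting them equal: 24532 - p = 6p - 62673 → 87205 = 7p, so p = 87205/7 ≈ 12457.8571 and q = 84519/7 ≈ 12074.1429.
%Δp = (12457.8571 − 10429) / 10429 × 100 = +19.45%.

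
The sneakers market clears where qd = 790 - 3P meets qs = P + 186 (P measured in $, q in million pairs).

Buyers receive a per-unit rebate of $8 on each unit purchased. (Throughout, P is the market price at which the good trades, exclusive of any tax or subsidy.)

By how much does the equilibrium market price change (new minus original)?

Original equilibrium: 790 - 3P = P + 186 gives 604 = 4P, so P = 151 and q = 337.
Since buyers' out-of-pocket price is the market price minus the rebate, the effective demand curve becomes qd = 814 - 3P.
Clearing the new market: 814 - 3P = P + 186, so P = 157 and q = 343.
ΔP = 157 − 151 = +6.

+6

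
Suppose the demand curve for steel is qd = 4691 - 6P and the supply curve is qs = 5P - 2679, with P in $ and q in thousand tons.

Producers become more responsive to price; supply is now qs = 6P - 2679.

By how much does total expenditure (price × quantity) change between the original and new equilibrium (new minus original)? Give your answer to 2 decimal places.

Before the shock: 4691 - 6P = 5P - 2679 ⇒ 7370 = 11P ⇒ P = 670, q = 671.
With the change applied: demand qd = 4691 - 6P, supply qs = 6P - 2679.
New equilibrium: 4691 - 6P = 6P - 2679 ⇒ 7370 = 12P ⇒ P = 3685/6 ≈ 614.1667, q = 1006.
Expenditure moves from 670×671 = 449570 to 614.1667×1006 = 617851.6667; change = +168281.67.

+168281.67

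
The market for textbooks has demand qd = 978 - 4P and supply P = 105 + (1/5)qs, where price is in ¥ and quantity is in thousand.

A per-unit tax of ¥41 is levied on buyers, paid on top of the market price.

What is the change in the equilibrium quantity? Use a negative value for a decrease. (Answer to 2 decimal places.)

-91.11

Original equilibrium: 978 - 4P = 5P - 525 gives 1503 = 9P, so P = 167 and q = 310.
Since buyers pay the price plus the tax, the effective demand curve becomes qd = 814 - 4P.
Setting them equal: 814 - 4P = 5P - 525 → 1339 = 9P, so P = 1339/9 ≈ 148.7778 and q = 1970/9 ≈ 218.8889.
Δq = 218.8889 − 310 = -91.11.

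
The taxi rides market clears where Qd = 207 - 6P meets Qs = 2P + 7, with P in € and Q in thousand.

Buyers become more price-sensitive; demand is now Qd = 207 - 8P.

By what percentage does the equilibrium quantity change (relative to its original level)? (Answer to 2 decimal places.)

Original equilibrium: 207 - 6P = 2P + 7 gives 200 = 8P, so P = 25 and Q = 57.
The new curves are Qd = 207 - 8P (demand) and Qs = 2P + 7 (supply).
Clearing the new market: 207 - 8P = 2P + 7, so P = 20 and Q = 47.
%ΔQ = (47 − 57) / 57 × 100 = -17.54%.

-17.54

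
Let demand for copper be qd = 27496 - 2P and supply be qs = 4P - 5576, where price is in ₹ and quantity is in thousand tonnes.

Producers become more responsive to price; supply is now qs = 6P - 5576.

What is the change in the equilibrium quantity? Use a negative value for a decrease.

Original equilibrium: 27496 - 2P = 4P - 5576 gives 33072 = 6P, so P = 5512 and q = 16472.
The new curves are qd = 27496 - 2P (demand) and qs = 6P - 5576 (supply).
New equilibrium: 27496 - 2P = 6P - 5576 ⇒ 33072 = 8P ⇒ P = 4134, q = 19228.
Δq = 19228 − 16472 = +2756.

+2756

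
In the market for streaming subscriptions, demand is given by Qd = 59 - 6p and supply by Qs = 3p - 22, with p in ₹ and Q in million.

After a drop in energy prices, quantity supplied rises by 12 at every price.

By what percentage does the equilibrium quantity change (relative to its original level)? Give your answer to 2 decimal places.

Initially, 59 - 6p = 3p - 22, so 81 = 9p and p = 9, Q = 5.
The new curves are Qd = 59 - 6p (demand) and Qs = 3p - 10 (supply).
Clearing the new market: 59 - 6p = 3p - 10, so p = 23/3 ≈ 7.6667 and Q = 13.
%ΔQ = (13 − 5) / 5 × 100 = +160.00%.

+160.00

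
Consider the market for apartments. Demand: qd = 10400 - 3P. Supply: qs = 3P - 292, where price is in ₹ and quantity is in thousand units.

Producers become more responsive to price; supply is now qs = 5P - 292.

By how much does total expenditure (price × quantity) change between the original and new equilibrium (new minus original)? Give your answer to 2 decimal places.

-465324.75

Original equilibrium: 10400 - 3P = 3P - 292 gives 10692 = 6P, so P = 1782 and q = 5054.
After the shift, demand is qd = 10400 - 3P and supply is qs = 5P - 292.
New equilibrium: 10400 - 3P = 5P - 292 ⇒ 10692 = 8P ⇒ P = 1336.5, q = 6390.5.
Expenditure moves from 1782×5054 = 9006228 to 1336.5×6390.5 = 8540903.25; change = -465324.75.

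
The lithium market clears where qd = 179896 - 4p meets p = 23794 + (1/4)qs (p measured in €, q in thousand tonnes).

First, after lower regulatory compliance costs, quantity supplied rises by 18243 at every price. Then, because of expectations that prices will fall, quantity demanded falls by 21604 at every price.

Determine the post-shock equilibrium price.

29403.125

Initially, 179896 - 4p = 4p - 95176, so 275072 = 8p and p = 34384, q = 42360.
The new curves are qd = 158292 - 4p (demand) and qs = 4p - 76933 (supply).
Setting them equal: 158292 - 4p = 4p - 76933 → 235225 = 8p, so p = 29403.125 and q = 40679.5.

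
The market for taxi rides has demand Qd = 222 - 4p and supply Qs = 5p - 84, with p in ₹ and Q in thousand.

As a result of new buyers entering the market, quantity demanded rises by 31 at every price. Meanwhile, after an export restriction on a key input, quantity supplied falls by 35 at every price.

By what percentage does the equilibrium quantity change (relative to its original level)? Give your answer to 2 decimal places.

Original equilibrium: 222 - 4p = 5p - 84 gives 306 = 9p, so p = 34 and Q = 86.
After the shift, demand is Qd = 253 - 4p and supply is Qs = 5p - 119.
New equilibrium: 253 - 4p = 5p - 119 ⇒ 372 = 9p ⇒ p = 124/3 ≈ 41.3333, Q = 263/3 ≈ 87.6667.
%ΔQ = (87.6667 − 86) / 86 × 100 = +1.94%.

+1.94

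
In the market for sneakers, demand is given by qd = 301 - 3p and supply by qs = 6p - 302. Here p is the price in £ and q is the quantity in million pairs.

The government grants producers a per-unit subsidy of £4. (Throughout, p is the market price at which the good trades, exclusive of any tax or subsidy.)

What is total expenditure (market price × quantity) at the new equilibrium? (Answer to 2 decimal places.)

Solve the original market: 301 - 3p = 6p - 302, hence p = 67 and q = 100.
Since sellers receive the price plus the subsidy, the effective supply curve becomes qs = 6p - 278.
New equilibrium: 301 - 3p = 6p - 278 ⇒ 579 = 9p ⇒ p = 193/3 ≈ 64.3333, q = 108.
New expenditure = 64.3333 × 108 = 6948.00.

6948.00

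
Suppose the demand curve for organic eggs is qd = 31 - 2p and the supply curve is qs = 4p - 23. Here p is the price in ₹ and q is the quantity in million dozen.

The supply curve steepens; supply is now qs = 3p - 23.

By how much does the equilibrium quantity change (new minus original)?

Before the shock: 31 - 2p = 4p - 23 ⇒ 54 = 6p ⇒ p = 9, q = 13.
With the change applied: demand qd = 31 - 2p, supply qs = 3p - 23.
Equate the new curves: 31 - 2p = 3p - 23, giving 54 = 5p, p = 10.8, q = 9.4.
Δq = 9.4 − 13 = -3.6.

-3.6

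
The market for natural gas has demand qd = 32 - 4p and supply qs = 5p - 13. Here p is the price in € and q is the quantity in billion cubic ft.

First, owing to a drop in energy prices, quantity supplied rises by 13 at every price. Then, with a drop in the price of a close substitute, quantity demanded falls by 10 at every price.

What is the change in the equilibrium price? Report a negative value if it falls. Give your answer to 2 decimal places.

Initially, 32 - 4p = 5p - 13, so 45 = 9p and p = 5, q = 12.
With the change applied: demand qd = 22 - 4p, supply qs = 5p.
Setting them equal: 22 - 4p = 5p → 22 = 9p, so p = 22/9 ≈ 2.4444 and q = 110/9 ≈ 12.2222.
Δp = 2.4444 − 5 = -2.56.

-2.56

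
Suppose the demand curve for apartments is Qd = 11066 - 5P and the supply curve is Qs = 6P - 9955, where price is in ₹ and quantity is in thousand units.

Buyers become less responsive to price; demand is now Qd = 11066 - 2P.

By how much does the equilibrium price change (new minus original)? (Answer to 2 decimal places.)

Original equilibrium: 11066 - 5P = 6P - 9955 gives 21021 = 11P, so P = 1911 and Q = 1511.
The new curves are Qd = 11066 - 2P (demand) and Qs = 6P - 9955 (supply).
Setting them equal: 11066 - 2P = 6P - 9955 → 21021 = 8P, so P = 2627.625 and Q = 5810.75.
ΔP = 2627.625 − 1911 = +716.63.

+716.63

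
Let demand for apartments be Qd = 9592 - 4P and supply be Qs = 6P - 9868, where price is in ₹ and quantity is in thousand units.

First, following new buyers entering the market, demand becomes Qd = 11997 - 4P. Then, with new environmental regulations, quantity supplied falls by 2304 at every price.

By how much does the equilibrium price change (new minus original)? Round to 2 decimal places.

Solve the original market: 9592 - 4P = 6P - 9868, hence P = 1946 and Q = 1808.
With the change applied: demand Qd = 11997 - 4P, supply Qs = 6P - 12172.
New equilibrium: 11997 - 4P = 6P - 12172 ⇒ 24169 = 10P ⇒ P = 2416.9, Q = 2329.4.
ΔP = 2416.9 − 1946 = +470.90.

+470.90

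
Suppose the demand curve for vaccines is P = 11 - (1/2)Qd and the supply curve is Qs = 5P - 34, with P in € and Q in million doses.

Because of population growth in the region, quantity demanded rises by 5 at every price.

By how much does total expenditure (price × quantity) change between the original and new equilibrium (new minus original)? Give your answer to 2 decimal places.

Initially, 22 - 2P = 5P - 34, so 56 = 7P and P = 8, Q = 6.
After the shift, demand is Qd = 27 - 2P and supply is Qs = 5P - 34.
New equilibrium: 27 - 2P = 5P - 34 ⇒ 61 = 7P ⇒ P = 61/7 ≈ 8.7143, Q = 67/7 ≈ 9.5714.
Expenditure moves from 8×6 = 48 to 8.7143×9.5714 = 83.4082; change = +35.41.

+35.41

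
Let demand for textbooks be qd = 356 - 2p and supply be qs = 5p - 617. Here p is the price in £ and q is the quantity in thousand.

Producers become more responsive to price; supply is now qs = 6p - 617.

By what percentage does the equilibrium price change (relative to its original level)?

Initially, 356 - 2p = 5p - 617, so 973 = 7p and p = 139, q = 78.
After the shift, demand is qd = 356 - 2p and supply is qs = 6p - 617.
New equilibrium: 356 - 2p = 6p - 617 ⇒ 973 = 8p ⇒ p = 121.625, q = 112.75.
%Δp = (121.625 − 139) / 139 × 100 = -12.5%.

-12.5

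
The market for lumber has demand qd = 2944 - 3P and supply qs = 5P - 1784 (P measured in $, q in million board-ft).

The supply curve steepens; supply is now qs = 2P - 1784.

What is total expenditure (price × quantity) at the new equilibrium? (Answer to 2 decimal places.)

101368.32

Initially, 2944 - 3P = 5P - 1784, so 4728 = 8P and P = 591, q = 1171.
The new curves are qd = 2944 - 3P (demand) and qs = 2P - 1784 (supply).
New equilibrium: 2944 - 3P = 2P - 1784 ⇒ 4728 = 5P ⇒ P = 945.6, q = 107.2.
New expenditure = 945.6 × 107.2 = 101368.32.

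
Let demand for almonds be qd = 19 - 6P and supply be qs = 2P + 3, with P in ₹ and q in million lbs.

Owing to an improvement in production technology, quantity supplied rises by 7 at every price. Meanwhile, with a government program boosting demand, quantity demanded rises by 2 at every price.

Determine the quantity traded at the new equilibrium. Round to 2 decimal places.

12.75

Before the shock: 19 - 6P = 2P + 3 ⇒ 16 = 8P ⇒ P = 2, q = 7.
With the change applied: demand qd = 21 - 6P, supply qs = 2P + 10.
Equate the new curves: 21 - 6P = 2P + 10, giving 11 = 8P, P = 1.375, q = 12.75.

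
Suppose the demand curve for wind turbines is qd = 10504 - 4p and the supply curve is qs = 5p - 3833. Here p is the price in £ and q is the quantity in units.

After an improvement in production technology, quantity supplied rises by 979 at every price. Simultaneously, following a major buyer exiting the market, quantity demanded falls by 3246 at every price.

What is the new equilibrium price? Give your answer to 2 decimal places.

Before the shock: 10504 - 4p = 5p - 3833 ⇒ 14337 = 9p ⇒ p = 1593, q = 4132.
With the change applied: demand qd = 7258 - 4p, supply qs = 5p - 2854.
Clearing the new market: 7258 - 4p = 5p - 2854, so p = 10112/9 ≈ 1123.5556 and q = 24874/9 ≈ 2763.7778.

1123.56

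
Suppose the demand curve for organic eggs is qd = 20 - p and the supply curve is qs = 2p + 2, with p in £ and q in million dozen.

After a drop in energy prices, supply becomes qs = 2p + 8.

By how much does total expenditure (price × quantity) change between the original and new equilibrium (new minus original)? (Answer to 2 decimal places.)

-20.00

Before the shock: 20 - p = 2p + 2 ⇒ 18 = 3p ⇒ p = 6, q = 14.
The new curves are qd = 20 - p (demand) and qs = 2p + 8 (supply).
Equate the new curves: 20 - p = 2p + 8, giving 12 = 3p, p = 4, q = 16.
Expenditure moves from 6×14 = 84 to 4×16 = 64; change = -20.00.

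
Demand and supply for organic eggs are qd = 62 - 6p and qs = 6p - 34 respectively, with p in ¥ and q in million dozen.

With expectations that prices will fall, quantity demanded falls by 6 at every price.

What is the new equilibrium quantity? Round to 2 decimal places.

11.00

Solve the original market: 62 - 6p = 6p - 34, hence p = 8 and q = 14.
The new curves are qd = 56 - 6p (demand) and qs = 6p - 34 (supply).
Clearing the new market: 56 - 6p = 6p - 34, so p = 7.5 and q = 11.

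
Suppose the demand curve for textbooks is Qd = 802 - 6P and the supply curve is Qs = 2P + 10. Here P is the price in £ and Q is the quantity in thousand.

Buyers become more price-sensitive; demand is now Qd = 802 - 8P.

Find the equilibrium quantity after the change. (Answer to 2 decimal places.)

168.40

Solve the original market: 802 - 6P = 2P + 10, hence P = 99 and Q = 208.
After the shift, demand is Qd = 802 - 8P and supply is Qs = 2P + 10.
Equate the new curves: 802 - 8P = 2P + 10, giving 792 = 10P, P = 79.2, Q = 168.4.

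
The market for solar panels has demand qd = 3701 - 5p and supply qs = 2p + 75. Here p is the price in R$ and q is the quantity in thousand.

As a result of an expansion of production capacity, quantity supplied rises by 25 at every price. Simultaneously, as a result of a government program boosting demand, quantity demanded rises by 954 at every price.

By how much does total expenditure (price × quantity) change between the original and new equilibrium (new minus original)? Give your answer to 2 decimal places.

+336431.59

Solve the original market: 3701 - 5p = 2p + 75, hence p = 518 and q = 1111.
After the shift, demand is qd = 4655 - 5p and supply is qs = 2p + 100.
Clearing the new market: 4655 - 5p = 2p + 100, so p = 4555/7 ≈ 650.7143 and q = 9810/7 ≈ 1401.4286.
Expenditure moves from 518×1111 = 575498 to 650.7143×1401.4286 = 911929.5918; change = +336431.59.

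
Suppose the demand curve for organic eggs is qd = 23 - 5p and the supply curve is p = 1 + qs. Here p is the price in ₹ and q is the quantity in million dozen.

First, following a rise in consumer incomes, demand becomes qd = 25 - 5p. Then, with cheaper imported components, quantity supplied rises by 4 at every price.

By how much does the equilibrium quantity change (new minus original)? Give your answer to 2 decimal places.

Initially, 23 - 5p = p - 1, so 24 = 6p and p = 4, q = 3.
The new curves are qd = 25 - 5p (demand) and qs = p + 3 (supply).
Equate the new curves: 25 - 5p = p + 3, giving 22 = 6p, p = 11/3 ≈ 3.6667, q = 20/3 ≈ 6.6667.
Δq = 6.6667 − 3 = +3.67.

+3.67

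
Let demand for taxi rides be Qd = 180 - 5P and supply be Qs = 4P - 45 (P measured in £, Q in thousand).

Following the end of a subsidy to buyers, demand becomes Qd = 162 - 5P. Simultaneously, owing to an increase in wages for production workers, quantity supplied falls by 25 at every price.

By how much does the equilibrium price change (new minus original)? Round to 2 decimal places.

Solve the original market: 180 - 5P = 4P - 45, hence P = 25 and Q = 55.
The shock moves the curves to Qd = 162 - 5P and Qs = 4P - 70.
Equate the new curves: 162 - 5P = 4P - 70, giving 232 = 9P, P = 232/9 ≈ 25.7778, Q = 298/9 ≈ 33.1111.
ΔP = 25.7778 − 25 = +0.78.

+0.78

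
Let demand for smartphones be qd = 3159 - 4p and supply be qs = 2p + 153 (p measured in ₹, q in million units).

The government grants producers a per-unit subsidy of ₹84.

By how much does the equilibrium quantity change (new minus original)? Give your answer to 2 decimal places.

Original equilibrium: 3159 - 4p = 2p + 153 gives 3006 = 6p, so p = 501 and q = 1155.
Since sellers receive the price plus the subsidy, the effective supply curve becomes qs = 2p + 321.
Clearing the new market: 3159 - 4p = 2p + 321, so p = 473 and q = 1267.
Δq = 1267 − 1155 = +112.00.

+112.00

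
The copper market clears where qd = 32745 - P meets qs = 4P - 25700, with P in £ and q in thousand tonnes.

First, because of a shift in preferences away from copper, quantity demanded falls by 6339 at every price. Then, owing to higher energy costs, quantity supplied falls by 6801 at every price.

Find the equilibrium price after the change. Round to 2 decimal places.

11781.40

Before the shock: 32745 - P = 4P - 25700 ⇒ 58445 = 5P ⇒ P = 11689, q = 21056.
The shock moves the curves to qd = 26406 - P and qs = 4P - 32501.
Setting them equal: 26406 - P = 4P - 32501 → 58907 = 5P, so P = 11781.4 and q = 14624.6.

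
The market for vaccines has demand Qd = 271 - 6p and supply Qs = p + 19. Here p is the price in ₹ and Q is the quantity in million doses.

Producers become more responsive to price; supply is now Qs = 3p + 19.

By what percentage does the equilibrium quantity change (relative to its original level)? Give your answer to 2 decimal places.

Initially, 271 - 6p = p + 19, so 252 = 7p and p = 36, Q = 55.
With the change applied: demand Qd = 271 - 6p, supply Qs = 3p + 19.
New equilibrium: 271 - 6p = 3p + 19 ⇒ 252 = 9p ⇒ p = 28, Q = 103.
%ΔQ = (103 − 55) / 55 × 100 = +87.27%.

+87.27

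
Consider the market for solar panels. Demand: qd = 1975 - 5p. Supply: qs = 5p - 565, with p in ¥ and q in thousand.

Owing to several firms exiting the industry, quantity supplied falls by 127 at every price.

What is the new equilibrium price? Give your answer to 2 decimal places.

266.70

Original equilibrium: 1975 - 5p = 5p - 565 gives 2540 = 10p, so p = 254 and q = 705.
The new curves are qd = 1975 - 5p (demand) and qs = 5p - 692 (supply).
Clearing the new market: 1975 - 5p = 5p - 692, so p = 266.7 and q = 641.5.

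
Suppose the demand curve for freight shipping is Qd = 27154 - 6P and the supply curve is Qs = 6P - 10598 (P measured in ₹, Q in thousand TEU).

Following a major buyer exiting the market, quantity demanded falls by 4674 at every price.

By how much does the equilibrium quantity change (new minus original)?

-2337

Solve the original market: 27154 - 6P = 6P - 10598, hence P = 3146 and Q = 8278.
After the shift, demand is Qd = 22480 - 6P and supply is Qs = 6P - 10598.
Clearing the new market: 22480 - 6P = 6P - 10598, so P = 2756.5 and Q = 5941.
ΔQ = 5941 − 8278 = -2337.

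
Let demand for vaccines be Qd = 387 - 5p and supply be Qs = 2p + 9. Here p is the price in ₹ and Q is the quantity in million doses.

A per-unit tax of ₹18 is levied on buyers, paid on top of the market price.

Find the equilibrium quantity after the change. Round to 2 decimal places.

Solve the original market: 387 - 5p = 2p + 9, hence p = 54 and Q = 117.
Since buyers pay the price plus the tax, the effective demand curve becomes Qd = 297 - 5p.
Clearing the new market: 297 - 5p = 2p + 9, so p = 288/7 ≈ 41.1429 and Q = 639/7 ≈ 91.2857.

91.29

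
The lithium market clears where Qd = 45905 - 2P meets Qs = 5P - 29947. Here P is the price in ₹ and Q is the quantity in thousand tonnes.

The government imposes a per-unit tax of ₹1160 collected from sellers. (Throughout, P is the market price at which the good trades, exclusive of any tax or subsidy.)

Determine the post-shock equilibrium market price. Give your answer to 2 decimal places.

Initially, 45905 - 2P = 5P - 29947, so 75852 = 7P and P = 10836, Q = 24233.
Since sellers keep the price net of the tax, the effective supply curve becomes Qs = 5P - 35747.
Setting them equal: 45905 - 2P = 5P - 35747 → 81652 = 7P, so P = 81652/7 ≈ 11664.5714 and Q = 158031/7 ≈ 22575.8571.

11664.57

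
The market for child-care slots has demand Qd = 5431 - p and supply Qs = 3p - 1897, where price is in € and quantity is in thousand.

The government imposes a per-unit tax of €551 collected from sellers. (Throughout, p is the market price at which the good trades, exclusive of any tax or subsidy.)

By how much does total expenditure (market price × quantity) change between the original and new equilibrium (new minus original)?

+559437.1875

Initially, 5431 - p = 3p - 1897, so 7328 = 4p and p = 1832, Q = 3599.
Since sellers keep the price net of the tax, the effective supply curve becomes Qs = 3p - 3550.
New equilibrium: 5431 - p = 3p - 3550 ⇒ 8981 = 4p ⇒ p = 2245.25, Q = 3185.75.
Expenditure moves from 1832×3599 = 6593368 to 2245.25×3185.75 = 7152805.1875; change = +559437.1875.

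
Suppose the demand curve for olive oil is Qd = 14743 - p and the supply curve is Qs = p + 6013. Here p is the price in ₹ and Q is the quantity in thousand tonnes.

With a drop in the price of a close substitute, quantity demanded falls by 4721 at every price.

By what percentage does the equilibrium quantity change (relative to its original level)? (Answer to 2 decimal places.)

Original equilibrium: 14743 - p = p + 6013 gives 8730 = 2p, so p = 4365 and Q = 10378.
After the shift, demand is Qd = 10022 - p and supply is Qs = p + 6013.
Equate the new curves: 10022 - p = p + 6013, giving 4009 = 2p, p = 2004.5, Q = 8017.5.
%ΔQ = (8017.5 − 10378) / 10378 × 100 = -22.75%.

-22.75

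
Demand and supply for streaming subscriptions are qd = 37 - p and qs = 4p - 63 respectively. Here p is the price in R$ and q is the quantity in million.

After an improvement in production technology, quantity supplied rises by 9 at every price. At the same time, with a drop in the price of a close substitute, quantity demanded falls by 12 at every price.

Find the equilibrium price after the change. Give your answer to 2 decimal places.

Solve the original market: 37 - p = 4p - 63, hence p = 20 and q = 17.
The shock moves the curves to qd = 25 - p and qs = 4p - 54.
Setting them equal: 25 - p = 4p - 54 → 79 = 5p, so p = 15.8 and q = 9.2.

15.80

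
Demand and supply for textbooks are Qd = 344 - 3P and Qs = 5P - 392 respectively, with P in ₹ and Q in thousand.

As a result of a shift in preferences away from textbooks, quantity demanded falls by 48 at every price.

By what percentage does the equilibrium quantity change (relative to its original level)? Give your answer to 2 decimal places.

Original equilibrium: 344 - 3P = 5P - 392 gives 736 = 8P, so P = 92 and Q = 68.
After the shift, demand is Qd = 296 - 3P and supply is Qs = 5P - 392.
Setting them equal: 296 - 3P = 5P - 392 → 688 = 8P, so P = 86 and Q = 38.
%ΔQ = (38 − 68) / 68 × 100 = -44.12%.

-44.12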